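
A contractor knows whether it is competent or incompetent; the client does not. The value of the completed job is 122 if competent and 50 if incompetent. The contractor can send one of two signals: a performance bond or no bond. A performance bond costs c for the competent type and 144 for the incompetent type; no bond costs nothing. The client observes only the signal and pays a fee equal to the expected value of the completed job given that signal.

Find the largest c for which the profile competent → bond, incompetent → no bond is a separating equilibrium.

72

Under separation: bond → competent (pays 122); no bond → incompetent (pays 50).
Incompetent: 50 − 0 = 50 ≥ 122 − 144 = -22. Holds regardless of c. ✓
Competent: 122 − c ≥ 50 − 0, so c ≤ 122 − 50 = 72.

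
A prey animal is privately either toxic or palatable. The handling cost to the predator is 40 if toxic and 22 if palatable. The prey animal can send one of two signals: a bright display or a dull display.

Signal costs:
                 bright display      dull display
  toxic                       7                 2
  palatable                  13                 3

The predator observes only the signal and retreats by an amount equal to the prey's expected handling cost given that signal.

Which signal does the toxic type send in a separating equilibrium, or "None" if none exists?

None

Try toxic → bright display, palatable → dull display:
  Under separation the predator infers type exactly: bright display → toxic (pays 40), dull display → palatable (pays 22).
  Toxic: bright display gives 40 − 7 = 33; dull display gives 22 − 2 = 20. No deviation. ✓
  Palatable: dull display gives 22 − 3 = 19; bright display gives 40 − 13 = 27. Would deviate. ✗
Try toxic → dull display, palatable → bright display:
  Under separation the predator infers type exactly: dull display → toxic (pays 40), bright display → palatable (pays 22).
  Toxic: dull display gives 40 − 2 = 38; bright display gives 22 − 7 = 15. No deviation. ✓
  Palatable: bright display gives 22 − 13 = 9; dull display gives 40 − 3 = 37. Would deviate. ✗
Neither assignment is incentive-compatible.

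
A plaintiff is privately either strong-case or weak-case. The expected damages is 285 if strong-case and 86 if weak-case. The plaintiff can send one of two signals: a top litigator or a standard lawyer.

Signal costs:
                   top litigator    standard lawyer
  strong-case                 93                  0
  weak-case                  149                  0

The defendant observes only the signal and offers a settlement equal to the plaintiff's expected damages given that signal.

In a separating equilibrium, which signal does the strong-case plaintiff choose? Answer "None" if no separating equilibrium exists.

Try strong-case → top litigator, weak-case → standard lawyer:
  If types separate, top litigator earns payment 285 and standard lawyer earns 86.
  Strong-case: top litigator gives 285 − 93 = 192; standard lawyer gives 86 − 0 = 86. No deviation. ✓
  Weak-case: standard lawyer gives 86 − 0 = 86; top litigator gives 285 − 149 = 136. Would deviate. ✗
Try strong-case → standard lawyer, weak-case → top litigator:
  If types separate, standard lawyer earns payment 285 and top litigator earns 86.
  Strong-case: standard lawyer gives 285 − 0 = 285; top litigator gives 86 − 93 = -7. No deviation. ✓
  Weak-case: top litigator gives 86 − 149 = -63; standard lawyer gives 285 − 0 = 285. Would deviate. ✗
Neither assignment is incentive-compatible.

None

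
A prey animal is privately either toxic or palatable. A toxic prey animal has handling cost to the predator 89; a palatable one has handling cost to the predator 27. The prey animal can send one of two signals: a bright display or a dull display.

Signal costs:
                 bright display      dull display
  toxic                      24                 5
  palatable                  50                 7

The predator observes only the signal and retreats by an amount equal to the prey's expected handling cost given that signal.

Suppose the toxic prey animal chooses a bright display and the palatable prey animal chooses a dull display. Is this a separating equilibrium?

No

If types separate, bright display earns payment 89 and dull display earns 27.
Toxic: bright display gives 89 − 24 = 65; dull display gives 27 − 5 = 22. No deviation. ✓
Palatable: dull display gives 27 − 7 = 20; bright display gives 89 − 50 = 39. Would deviate. ✗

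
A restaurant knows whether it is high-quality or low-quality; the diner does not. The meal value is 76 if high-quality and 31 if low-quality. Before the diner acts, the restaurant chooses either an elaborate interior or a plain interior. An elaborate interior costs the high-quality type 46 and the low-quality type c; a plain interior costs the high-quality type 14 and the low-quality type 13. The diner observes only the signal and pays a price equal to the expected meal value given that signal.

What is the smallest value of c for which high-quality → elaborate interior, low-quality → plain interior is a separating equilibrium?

58

Under separation: elaborate interior → high-quality (pays 76); plain interior → low-quality (pays 31).
High-quality: 76 − 46 = 30 ≥ 31 − 14 = 17. Holds regardless of c. ✓
Low-quality: 31 − 13 ≥ 76 − c, so c ≥ 76 − 18 = 58.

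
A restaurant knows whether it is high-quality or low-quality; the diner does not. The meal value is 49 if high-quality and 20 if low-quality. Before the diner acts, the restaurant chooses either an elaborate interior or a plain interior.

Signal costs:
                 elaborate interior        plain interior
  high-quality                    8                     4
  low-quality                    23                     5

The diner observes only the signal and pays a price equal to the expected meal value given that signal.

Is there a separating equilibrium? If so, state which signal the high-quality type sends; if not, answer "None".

Try high-quality → elaborate interior, low-quality → plain interior:
  If types separate, elaborate interior earns payment 49 and plain interior earns 20.
  High-quality: elaborate interior gives 49 − 8 = 41; plain interior gives 20 − 4 = 16. No deviation. ✓
  Low-quality: plain interior gives 20 − 5 = 15; elaborate interior gives 49 − 23 = 26. Would deviate. ✗
Try high-quality → plain interior, low-quality → elaborate interior:
  If types separate, plain interior earns payment 49 and elaborate interior earns 20.
  High-quality: plain interior gives 49 − 4 = 45; elaborate interior gives 20 − 8 = 12. No deviation. ✓
  Low-quality: elaborate interior gives 20 − 23 = -3; plain interior gives 49 − 5 = 44. Would deviate. ✗
Neither assignment is incentive-compatible.

None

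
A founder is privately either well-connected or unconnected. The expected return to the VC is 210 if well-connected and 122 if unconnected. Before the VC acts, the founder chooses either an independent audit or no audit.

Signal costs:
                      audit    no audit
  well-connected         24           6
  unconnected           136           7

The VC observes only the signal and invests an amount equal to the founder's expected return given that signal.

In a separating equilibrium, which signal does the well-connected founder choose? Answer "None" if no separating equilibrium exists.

Try well-connected → audit, unconnected → no audit:
  If types separate, audit earns payment 210 and no audit earns 122.
  Well-connected: audit gives 210 − 24 = 186; no audit gives 122 − 6 = 116. No deviation. ✓
  Unconnected: no audit gives 122 − 7 = 115; audit gives 210 − 136 = 74. No deviation. ✓
Both hold — the well-connected type sends audit.

audit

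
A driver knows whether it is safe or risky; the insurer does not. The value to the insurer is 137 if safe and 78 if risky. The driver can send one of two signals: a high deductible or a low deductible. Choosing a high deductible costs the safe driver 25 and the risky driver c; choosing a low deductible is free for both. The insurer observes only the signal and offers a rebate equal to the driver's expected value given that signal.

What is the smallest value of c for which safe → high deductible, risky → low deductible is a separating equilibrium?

59

Under separation: high deductible → safe (pays 137); low deductible → risky (pays 78).
Safe: 137 − 25 = 112 ≥ 78 − 0 = 78. Holds regardless of c. ✓
Risky: 78 − 0 ≥ 137 − c, so c ≥ 137 − 78 = 59.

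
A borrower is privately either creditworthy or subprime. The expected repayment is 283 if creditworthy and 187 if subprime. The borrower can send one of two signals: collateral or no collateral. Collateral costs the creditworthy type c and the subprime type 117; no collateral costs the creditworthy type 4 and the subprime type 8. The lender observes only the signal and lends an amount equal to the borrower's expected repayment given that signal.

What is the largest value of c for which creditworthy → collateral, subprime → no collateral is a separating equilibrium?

100

Under separation: collateral → creditworthy (pays 283); no collateral → subprime (pays 187).
Subprime: 187 − 8 = 179 ≥ 283 − 117 = 166. Holds regardless of c. ✓
Creditworthy: 283 − c ≥ 187 − 4, so c ≤ 283 − 183 = 100.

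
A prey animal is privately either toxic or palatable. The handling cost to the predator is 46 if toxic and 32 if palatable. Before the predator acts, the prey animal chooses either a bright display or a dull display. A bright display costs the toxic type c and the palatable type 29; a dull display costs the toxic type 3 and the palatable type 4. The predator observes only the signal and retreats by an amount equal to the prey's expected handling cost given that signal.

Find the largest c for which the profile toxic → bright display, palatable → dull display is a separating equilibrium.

17

Under separation: bright display → toxic (pays 46); dull display → palatable (pays 32).
Palatable: 32 − 4 = 28 ≥ 46 − 29 = 17. Holds regardless of c. ✓
Toxic: 46 − c ≥ 32 − 3, so c ≤ 46 − 29 = 17.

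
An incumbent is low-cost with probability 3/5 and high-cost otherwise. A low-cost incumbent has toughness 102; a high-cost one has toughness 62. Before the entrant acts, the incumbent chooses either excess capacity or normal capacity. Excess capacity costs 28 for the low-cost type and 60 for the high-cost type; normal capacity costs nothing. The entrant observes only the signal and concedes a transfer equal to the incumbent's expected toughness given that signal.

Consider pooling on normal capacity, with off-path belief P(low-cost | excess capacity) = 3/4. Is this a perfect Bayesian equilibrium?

Yes

At the pooled signal (normal capacity) the entrant holds the prior 3/5 and pays 3/5·102 + 2/5·62 = 86. Off-path (excess capacity) belief 3/4 gives 3/4·102 + 1/4·62 = 92.
Low-cost: normal capacity gives 86 − 0 = 86; excess capacity gives 92 − 28 = 64. Stays. ✓
High-cost: normal capacity gives 86 − 0 = 86; excess capacity gives 92 − 60 = 32. Stays. ✓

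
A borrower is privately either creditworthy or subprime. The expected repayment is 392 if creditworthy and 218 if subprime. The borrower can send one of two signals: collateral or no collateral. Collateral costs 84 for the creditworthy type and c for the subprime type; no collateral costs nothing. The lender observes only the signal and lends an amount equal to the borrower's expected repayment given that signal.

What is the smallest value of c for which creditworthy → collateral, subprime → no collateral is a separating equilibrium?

174

Under separation: collateral → creditworthy (pays 392); no collateral → subprime (pays 218).
Creditworthy: 392 − 84 = 308 ≥ 218 − 0 = 218. Holds regardless of c. ✓
Subprime: 218 − 0 ≥ 392 − c, so c ≥ 392 − 218 = 174.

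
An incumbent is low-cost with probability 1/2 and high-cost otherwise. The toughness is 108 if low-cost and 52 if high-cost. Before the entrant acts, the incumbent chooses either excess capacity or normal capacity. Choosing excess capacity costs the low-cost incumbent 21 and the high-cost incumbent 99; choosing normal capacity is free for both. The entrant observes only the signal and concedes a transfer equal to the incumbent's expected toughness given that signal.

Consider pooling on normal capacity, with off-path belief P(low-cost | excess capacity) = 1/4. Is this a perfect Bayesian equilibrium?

At the pooled signal (normal capacity) the entrant holds the prior 1/2 and pays 1/2·108 + 1/2·52 = 80. Off-path (excess capacity) belief 1/4 gives 1/4·108 + 3/4·52 = 66.
Low-cost: normal capacity gives 80 − 0 = 80; excess capacity gives 66 − 21 = 45. Stays. ✓
High-cost: normal capacity gives 80 − 0 = 80; excess capacity gives 66 − 99 = -33. Stays. ✓

Yes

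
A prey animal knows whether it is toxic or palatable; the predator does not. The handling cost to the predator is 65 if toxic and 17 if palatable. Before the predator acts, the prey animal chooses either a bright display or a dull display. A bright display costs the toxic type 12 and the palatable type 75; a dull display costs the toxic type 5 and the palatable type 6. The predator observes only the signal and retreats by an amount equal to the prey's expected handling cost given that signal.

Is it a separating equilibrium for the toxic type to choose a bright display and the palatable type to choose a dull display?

Yes

Under separation the predator infers type exactly: bright display → toxic (pays 65), dull display → palatable (pays 17).
Toxic: bright display gives 65 − 12 = 53; dull display gives 17 − 5 = 12. No deviation. ✓
Palatable: dull display gives 17 − 6 = 11; bright display gives 65 − 75 = -10. No deviation. ✓
Neither type gains from mimicking the other.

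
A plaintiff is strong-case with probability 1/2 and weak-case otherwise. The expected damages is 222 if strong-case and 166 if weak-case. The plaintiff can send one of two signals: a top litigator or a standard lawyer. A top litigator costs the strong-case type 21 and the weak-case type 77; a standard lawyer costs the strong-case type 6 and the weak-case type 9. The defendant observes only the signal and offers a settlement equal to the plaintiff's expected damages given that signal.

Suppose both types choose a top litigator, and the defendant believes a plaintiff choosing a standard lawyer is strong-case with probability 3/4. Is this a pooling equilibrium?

At the pooled signal (top litigator) the defendant holds the prior 1/2 and pays 1/2·222 + 1/2·166 = 194. Off-path (standard lawyer) belief 3/4 gives 3/4·222 + 1/4·166 = 208.
Strong-case: top litigator gives 194 − 21 = 173; standard lawyer gives 208 − 6 = 202. Deviates. ✗
Weak-case: top litigator gives 194 − 77 = 117; standard lawyer gives 208 − 9 = 199. Deviates. ✗

No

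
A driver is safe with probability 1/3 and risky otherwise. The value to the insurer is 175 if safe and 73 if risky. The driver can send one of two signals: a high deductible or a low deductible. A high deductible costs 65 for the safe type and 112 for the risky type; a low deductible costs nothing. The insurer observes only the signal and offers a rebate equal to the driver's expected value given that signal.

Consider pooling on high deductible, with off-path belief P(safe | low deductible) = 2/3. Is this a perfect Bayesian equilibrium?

At the pooled signal (high deductible) the insurer holds the prior 1/3 and pays 1/3·175 + 2/3·73 = 107. Off-path (low deductible) belief 2/3 gives 2/3·175 + 1/3·73 = 141.
Safe: high deductible gives 107 − 65 = 42; low deductible gives 141 − 0 = 141. Deviates. ✗
Risky: high deductible gives 107 − 112 = -5; low deductible gives 141 − 0 = 141. Deviates. ✗

No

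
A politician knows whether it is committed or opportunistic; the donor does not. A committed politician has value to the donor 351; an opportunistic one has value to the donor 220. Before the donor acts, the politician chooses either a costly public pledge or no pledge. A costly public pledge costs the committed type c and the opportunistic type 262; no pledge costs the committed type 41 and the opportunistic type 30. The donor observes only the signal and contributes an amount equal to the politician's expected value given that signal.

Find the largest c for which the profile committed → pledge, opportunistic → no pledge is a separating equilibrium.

172

Under separation: pledge → committed (pays 351); no pledge → opportunistic (pays 220).
Opportunistic: 220 − 30 = 190 ≥ 351 − 262 = 89. Holds regardless of c. ✓
Committed: 351 − c ≥ 220 − 41, so c ≤ 351 − 179 = 172.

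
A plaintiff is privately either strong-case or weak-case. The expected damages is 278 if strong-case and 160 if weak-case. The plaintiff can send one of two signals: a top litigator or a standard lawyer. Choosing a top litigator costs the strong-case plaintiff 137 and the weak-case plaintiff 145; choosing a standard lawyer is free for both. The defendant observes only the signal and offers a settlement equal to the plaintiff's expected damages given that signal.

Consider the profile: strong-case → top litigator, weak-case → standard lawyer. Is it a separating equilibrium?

No

Under separation the defendant infers type exactly: top litigator → strong-case (pays 278), standard lawyer → weak-case (pays 160).
Strong-case: top litigator gives 278 − 137 = 141; standard lawyer gives 160 − 0 = 160. Would deviate. ✗
Weak-case: standard lawyer gives 160 − 0 = 160; top litigator gives 278 − 145 = 133. No deviation. ✓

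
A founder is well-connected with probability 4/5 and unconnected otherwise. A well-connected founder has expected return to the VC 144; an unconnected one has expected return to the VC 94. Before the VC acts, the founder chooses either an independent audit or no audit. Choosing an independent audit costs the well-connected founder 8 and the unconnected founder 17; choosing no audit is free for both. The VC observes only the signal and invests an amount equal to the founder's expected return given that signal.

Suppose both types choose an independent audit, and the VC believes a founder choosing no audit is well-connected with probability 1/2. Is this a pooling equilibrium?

At the pooled signal (audit) the VC holds the prior 4/5 and pays 4/5·144 + 1/5·94 = 134. Off-path (no audit) belief 1/2 gives 1/2·144 + 1/2·94 = 119.
Well-connected: audit gives 134 − 8 = 126; no audit gives 119 − 0 = 119. Stays. ✓
Unconnected: audit gives 134 − 17 = 117; no audit gives 119 − 0 = 119. Deviates. ✗

No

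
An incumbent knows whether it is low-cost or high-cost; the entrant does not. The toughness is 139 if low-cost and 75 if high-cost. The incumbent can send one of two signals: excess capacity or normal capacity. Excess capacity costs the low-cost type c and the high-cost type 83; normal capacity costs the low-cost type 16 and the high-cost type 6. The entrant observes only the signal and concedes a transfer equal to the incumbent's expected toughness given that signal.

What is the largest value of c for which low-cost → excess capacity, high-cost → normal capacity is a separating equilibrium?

Under separation: excess capacity → low-cost (pays 139); normal capacity → high-cost (pays 75).
High-cost: 75 − 6 = 69 ≥ 139 − 83 = 56. Holds regardless of c. ✓
Low-cost: 139 − c ≥ 75 − 16, so c ≤ 139 − 59 = 80.

80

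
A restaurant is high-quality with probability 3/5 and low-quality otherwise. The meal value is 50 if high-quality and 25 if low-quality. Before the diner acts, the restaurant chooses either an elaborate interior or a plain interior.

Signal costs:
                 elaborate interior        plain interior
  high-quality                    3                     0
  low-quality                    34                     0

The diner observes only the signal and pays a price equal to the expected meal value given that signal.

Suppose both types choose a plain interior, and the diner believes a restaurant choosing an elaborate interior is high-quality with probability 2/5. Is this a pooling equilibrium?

Yes

On the equilibrium path (plain interior) the diner holds the prior 3/5 and pays 3/5·50 + 2/5·25 = 40. Off-path (elaborate interior) belief 2/5 gives 2/5·50 + 3/5·25 = 35.
High-quality: plain interior gives 40 − 0 = 40; elaborate interior gives 35 − 3 = 32. Stays. ✓
Low-quality: plain interior gives 40 − 0 = 40; elaborate interior gives 35 − 34 = 1. Stays. ✓
Beliefs are Bayes-consistent on-path and both types best-respond.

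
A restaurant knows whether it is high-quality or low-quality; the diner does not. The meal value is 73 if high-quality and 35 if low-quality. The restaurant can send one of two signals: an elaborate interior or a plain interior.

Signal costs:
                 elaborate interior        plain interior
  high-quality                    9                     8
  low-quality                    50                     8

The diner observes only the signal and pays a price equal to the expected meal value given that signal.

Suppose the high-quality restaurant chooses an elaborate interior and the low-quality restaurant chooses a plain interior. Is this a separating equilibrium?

Yes

Under separation the diner infers type exactly: elaborate interior → high-quality (pays 73), plain interior → low-quality (pays 35).
High-quality: elaborate interior gives 73 − 9 = 64; plain interior gives 35 − 8 = 27. No deviation. ✓
Low-quality: plain interior gives 35 − 8 = 27; elaborate interior gives 73 − 50 = 23. No deviation. ✓
Neither type gains from mimicking the other.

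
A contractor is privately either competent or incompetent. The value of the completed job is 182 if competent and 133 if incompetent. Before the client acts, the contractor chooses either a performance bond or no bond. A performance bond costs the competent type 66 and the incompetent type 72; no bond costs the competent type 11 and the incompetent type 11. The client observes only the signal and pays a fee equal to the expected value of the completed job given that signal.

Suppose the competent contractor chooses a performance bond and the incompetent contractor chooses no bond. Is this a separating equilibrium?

No

If types separate, bond earns payment 182 and no bond earns 133.
Competent: bond gives 182 − 66 = 116; no bond gives 133 − 11 = 122. Would deviate. ✗
Incompetent: no bond gives 133 − 11 = 122; bond gives 182 − 72 = 110. No deviation. ✓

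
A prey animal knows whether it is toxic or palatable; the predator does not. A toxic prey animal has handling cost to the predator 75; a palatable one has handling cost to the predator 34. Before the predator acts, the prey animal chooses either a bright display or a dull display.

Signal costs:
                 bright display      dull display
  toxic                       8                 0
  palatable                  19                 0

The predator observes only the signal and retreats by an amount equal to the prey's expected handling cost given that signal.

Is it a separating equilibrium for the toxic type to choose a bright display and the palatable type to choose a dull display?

If types separate, bright display earns payment 75 and dull display earns 34.
Toxic: bright display gives 75 − 8 = 67; dull display gives 34 − 0 = 34. No deviation. ✓
Palatable: dull display gives 34 − 0 = 34; bright display gives 75 − 19 = 56. Would deviate. ✗

No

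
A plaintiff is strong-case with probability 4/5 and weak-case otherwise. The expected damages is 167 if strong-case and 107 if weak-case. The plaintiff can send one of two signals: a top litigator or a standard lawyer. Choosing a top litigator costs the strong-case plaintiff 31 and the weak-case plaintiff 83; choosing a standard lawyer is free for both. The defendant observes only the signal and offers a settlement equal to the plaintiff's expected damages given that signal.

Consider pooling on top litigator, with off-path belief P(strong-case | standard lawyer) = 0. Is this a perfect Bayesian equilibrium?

At the pooled signal (top litigator) the defendant holds the prior 4/5 and pays 4/5·167 + 1/5·107 = 155. Off-path (standard lawyer) belief 0 gives 0·167 + 1·107 = 107.
Strong-case: top litigator gives 155 − 31 = 124; standard lawyer gives 107 − 0 = 107. Stays. ✓
Weak-case: top litigator gives 155 − 83 = 72; standard lawyer gives 107 − 0 = 107. Deviates. ✗

No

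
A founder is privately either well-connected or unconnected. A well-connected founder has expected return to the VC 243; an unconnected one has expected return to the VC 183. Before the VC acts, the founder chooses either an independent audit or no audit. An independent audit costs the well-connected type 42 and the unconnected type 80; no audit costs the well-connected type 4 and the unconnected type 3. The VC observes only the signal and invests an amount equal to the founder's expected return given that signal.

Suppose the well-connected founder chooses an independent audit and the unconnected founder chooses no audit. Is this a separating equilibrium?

Yes

If types separate, audit earns payment 243 and no audit earns 183.
Well-connected: audit gives 243 − 42 = 201; no audit gives 183 − 4 = 179. No deviation. ✓
Unconnected: no audit gives 183 − 3 = 180; audit gives 243 − 80 = 163. No deviation. ✓
Neither type gains from mimicking the other.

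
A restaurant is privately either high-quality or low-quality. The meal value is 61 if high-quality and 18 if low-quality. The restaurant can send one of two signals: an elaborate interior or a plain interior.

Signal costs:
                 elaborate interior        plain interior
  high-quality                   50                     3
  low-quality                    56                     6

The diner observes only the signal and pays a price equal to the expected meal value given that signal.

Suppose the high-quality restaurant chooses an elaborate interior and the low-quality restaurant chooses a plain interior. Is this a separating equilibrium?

If types separate, elaborate interior earns payment 61 and plain interior earns 18.
High-quality: elaborate interior gives 61 − 50 = 11; plain interior gives 18 − 3 = 15. Would deviate. ✗
Low-quality: plain interior gives 18 − 6 = 12; elaborate interior gives 61 − 56 = 5. No deviation. ✓

No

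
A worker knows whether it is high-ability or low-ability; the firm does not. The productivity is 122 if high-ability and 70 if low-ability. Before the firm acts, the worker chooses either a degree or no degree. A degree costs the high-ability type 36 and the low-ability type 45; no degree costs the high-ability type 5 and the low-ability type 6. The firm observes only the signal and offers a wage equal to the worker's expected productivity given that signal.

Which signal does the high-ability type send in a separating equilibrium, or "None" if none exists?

None

Try high-ability → degree, low-ability → no degree:
  Under separation the firm infers type exactly: degree → high-ability (pays 122), no degree → low-ability (pays 70).
  High-ability: degree gives 122 − 36 = 86; no degree gives 70 − 5 = 65. No deviation. ✓
  Low-ability: no degree gives 70 − 6 = 64; degree gives 122 − 45 = 77. Would deviate. ✗
Try high-ability → no degree, low-ability → degree:
  Under separation the firm infers type exactly: no degree → high-ability (pays 122), degree → low-ability (pays 70).
  High-ability: no degree gives 122 − 5 = 117; degree gives 70 − 36 = 34. No deviation. ✓
  Low-ability: degree gives 70 − 45 = 25; no degree gives 122 − 6 = 116. Would deviate. ✗
Neither assignment is incentive-compatible.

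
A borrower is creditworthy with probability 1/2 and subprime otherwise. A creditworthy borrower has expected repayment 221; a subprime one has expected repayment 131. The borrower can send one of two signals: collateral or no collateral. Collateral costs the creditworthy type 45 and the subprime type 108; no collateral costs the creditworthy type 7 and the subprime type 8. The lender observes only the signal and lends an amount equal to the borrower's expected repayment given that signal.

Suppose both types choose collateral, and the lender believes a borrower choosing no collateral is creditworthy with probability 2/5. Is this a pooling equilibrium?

No

At the pooled signal (collateral) the lender holds the prior 1/2 and pays 1/2·221 + 1/2·131 = 176. Off-path (no collateral) belief 2/5 gives 2/5·221 + 3/5·131 = 167.
Creditworthy: collateral gives 176 − 45 = 131; no collateral gives 167 − 7 = 160. Deviates. ✗
Subprime: collateral gives 176 − 108 = 68; no collateral gives 167 − 8 = 159. Deviates. ✗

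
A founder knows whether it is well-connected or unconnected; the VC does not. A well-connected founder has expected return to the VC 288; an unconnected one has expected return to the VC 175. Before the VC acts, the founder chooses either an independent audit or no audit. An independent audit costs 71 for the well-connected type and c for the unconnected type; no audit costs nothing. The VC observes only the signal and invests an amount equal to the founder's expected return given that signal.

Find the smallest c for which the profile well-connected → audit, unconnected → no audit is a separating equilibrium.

Under separation: audit → well-connected (pays 288); no audit → unconnected (pays 175).
Well-connected: 288 − 71 = 217 ≥ 175 − 0 = 175. Holds regardless of c. ✓
Unconnected: 175 − 0 ≥ 288 − c, so c ≥ 288 − 175 = 113.

113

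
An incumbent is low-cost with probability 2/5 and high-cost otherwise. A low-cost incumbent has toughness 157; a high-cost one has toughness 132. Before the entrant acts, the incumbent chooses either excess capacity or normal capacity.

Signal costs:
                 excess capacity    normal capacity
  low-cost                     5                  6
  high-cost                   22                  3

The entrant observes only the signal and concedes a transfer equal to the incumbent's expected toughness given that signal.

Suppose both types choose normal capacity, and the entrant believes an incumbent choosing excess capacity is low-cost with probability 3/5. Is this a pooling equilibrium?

No

At the pooled signal (normal capacity) the entrant holds the prior 2/5 and pays 2/5·157 + 3/5·132 = 142. Off-path (excess capacity) belief 3/5 gives 3/5·157 + 2/5·132 = 147.
Low-cost: normal capacity gives 142 − 6 = 136; excess capacity gives 147 − 5 = 142. Deviates. ✗
High-cost: normal capacity gives 142 − 3 = 139; excess capacity gives 147 − 22 = 125. Stays. ✓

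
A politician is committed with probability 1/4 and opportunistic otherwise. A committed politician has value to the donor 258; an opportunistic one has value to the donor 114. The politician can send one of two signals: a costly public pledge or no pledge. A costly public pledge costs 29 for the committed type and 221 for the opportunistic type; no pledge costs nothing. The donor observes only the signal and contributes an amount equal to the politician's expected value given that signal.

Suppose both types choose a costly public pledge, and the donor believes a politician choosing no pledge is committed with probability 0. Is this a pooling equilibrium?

No

At the pooled signal (pledge) the donor holds the prior 1/4 and pays 1/4·258 + 3/4·114 = 150. Off-path (no pledge) belief 0 gives 0·258 + 1·114 = 114.
Committed: pledge gives 150 − 29 = 121; no pledge gives 114 − 0 = 114. Stays. ✓
Opportunistic: pledge gives 150 − 221 = -71; no pledge gives 114 − 0 = 114. Deviates. ✗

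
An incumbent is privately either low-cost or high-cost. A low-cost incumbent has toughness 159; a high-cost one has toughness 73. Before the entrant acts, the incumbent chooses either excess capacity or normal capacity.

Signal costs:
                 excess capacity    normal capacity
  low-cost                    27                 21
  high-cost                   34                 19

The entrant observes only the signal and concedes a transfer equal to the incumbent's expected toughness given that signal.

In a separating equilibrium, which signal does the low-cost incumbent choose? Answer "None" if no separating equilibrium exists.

Try low-cost → excess capacity, high-cost → normal capacity:
  Under separation the entrant infers type exactly: excess capacity → low-cost (pays 159), normal capacity → high-cost (pays 73).
  Low-cost: excess capacity gives 159 − 27 = 132; normal capacity gives 73 − 21 = 52. No deviation. ✓
  High-cost: normal capacity gives 73 − 19 = 54; excess capacity gives 159 − 34 = 125. Would deviate. ✗
Try low-cost → normal capacity, high-cost → excess capacity:
  Under separation the entrant infers type exactly: normal capacity → low-cost (pays 159), excess capacity → high-cost (pays 73).
  Low-cost: normal capacity gives 159 − 21 = 138; excess capacity gives 73 − 27 = 46. No deviation. ✓
  High-cost: excess capacity gives 73 − 34 = 39; normal capacity gives 159 − 19 = 140. Would deviate. ✗
Neither assignment is incentive-compatible.

None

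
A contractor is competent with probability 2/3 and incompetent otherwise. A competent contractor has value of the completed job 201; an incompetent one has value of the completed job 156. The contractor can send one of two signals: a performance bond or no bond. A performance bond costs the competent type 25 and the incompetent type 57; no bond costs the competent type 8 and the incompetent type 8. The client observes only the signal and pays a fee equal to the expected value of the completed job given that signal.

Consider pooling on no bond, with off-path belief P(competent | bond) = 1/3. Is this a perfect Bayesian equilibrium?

On the equilibrium path (no bond) the client holds the prior 2/3 and pays 2/3·201 + 1/3·156 = 186. Off-path (bond) belief 1/3 gives 1/3·201 + 2/3·156 = 171.
Competent: no bond gives 186 − 8 = 178; bond gives 171 − 25 = 146. Stays. ✓
Incompetent: no bond gives 186 − 8 = 178; bond gives 171 − 57 = 114. Stays. ✓
Beliefs are Bayes-consistent on-path and both types best-respond.

Yes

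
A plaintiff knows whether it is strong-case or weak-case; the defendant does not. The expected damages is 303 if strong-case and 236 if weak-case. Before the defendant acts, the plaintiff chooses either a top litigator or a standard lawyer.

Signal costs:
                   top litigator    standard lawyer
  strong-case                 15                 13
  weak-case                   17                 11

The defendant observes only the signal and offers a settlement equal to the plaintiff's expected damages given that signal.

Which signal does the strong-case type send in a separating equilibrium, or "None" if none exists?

None

Try strong-case → top litigator, weak-case → standard lawyer:
  Under separation the defendant infers type exactly: top litigator → strong-case (pays 303), standard lawyer → weak-case (pays 236).
  Strong-case: top litigator gives 303 − 15 = 288; standard lawyer gives 236 − 13 = 223. No deviation. ✓
  Weak-case: standard lawyer gives 236 − 11 = 225; top litigator gives 303 − 17 = 286. Would deviate. ✗
Try strong-case → standard lawyer, weak-case → top litigator:
  Under separation the defendant infers type exactly: standard lawyer → strong-case (pays 303), top litigator → weak-case (pays 236).
  Strong-case: standard lawyer gives 303 − 13 = 290; top litigator gives 236 − 15 = 221. No deviation. ✓
  Weak-case: top litigator gives 236 − 17 = 219; standard lawyer gives 303 − 11 = 292. Would deviate. ✗
Neither assignment is incentive-compatible.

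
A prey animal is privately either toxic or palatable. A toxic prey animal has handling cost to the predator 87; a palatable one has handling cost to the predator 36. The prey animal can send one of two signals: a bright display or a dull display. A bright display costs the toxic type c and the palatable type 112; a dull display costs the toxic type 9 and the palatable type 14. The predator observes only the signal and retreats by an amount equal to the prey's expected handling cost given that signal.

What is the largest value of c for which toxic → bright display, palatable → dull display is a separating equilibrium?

Under separation: bright display → toxic (pays 87); dull display → palatable (pays 36).
Palatable: 36 − 14 = 22 ≥ 87 − 112 = -25. Holds regardless of c. ✓
Toxic: 87 − c ≥ 36 − 9, so c ≤ 87 − 27 = 60.

60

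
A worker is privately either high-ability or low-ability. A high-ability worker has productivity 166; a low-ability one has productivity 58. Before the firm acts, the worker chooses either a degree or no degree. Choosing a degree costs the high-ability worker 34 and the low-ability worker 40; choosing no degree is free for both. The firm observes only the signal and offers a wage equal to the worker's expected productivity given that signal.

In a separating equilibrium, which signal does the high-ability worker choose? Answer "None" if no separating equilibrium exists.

Try high-ability → degree, low-ability → no degree:
  If types separate, degree earns payment 166 and no degree earns 58.
  High-ability: degree gives 166 − 34 = 132; no degree gives 58 − 0 = 58. No deviation. ✓
  Low-ability: no degree gives 58 − 0 = 58; degree gives 166 − 40 = 126. Would deviate. ✗
Try high-ability → no degree, low-ability → degree:
  If types separate, no degree earns payment 166 and degree earns 58.
  High-ability: no degree gives 166 − 0 = 166; degree gives 58 − 34 = 24. No deviation. ✓
  Low-ability: degree gives 58 − 40 = 18; no degree gives 166 − 0 = 166. Would deviate. ✗
Neither assignment is incentive-compatible.

None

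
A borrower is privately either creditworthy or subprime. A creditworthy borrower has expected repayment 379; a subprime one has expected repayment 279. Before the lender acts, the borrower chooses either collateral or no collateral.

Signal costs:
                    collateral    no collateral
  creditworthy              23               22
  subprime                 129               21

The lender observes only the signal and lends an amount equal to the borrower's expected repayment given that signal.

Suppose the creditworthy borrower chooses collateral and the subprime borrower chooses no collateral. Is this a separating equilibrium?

If types separate, collateral earns payment 379 and no collateral earns 279.
Creditworthy: collateral gives 379 − 23 = 356; no collateral gives 279 − 22 = 257. No deviation. ✓
Subprime: no collateral gives 279 − 21 = 258; collateral gives 379 − 129 = 250. No deviation. ✓
Both incentive constraints hold.

Yes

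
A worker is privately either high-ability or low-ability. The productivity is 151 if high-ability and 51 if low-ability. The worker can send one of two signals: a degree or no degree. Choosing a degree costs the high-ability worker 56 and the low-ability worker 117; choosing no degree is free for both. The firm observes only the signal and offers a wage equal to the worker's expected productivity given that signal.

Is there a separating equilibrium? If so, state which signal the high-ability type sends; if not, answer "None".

degree

Try high-ability → degree, low-ability → no degree:
  If types separate, degree earns payment 151 and no degree earns 51.
  High-ability: degree gives 151 − 56 = 95; no degree gives 51 − 0 = 51. No deviation. ✓
  Low-ability: no degree gives 51 − 0 = 51; degree gives 151 − 117 = 34. No deviation. ✓
Both hold — the high-ability type sends degree.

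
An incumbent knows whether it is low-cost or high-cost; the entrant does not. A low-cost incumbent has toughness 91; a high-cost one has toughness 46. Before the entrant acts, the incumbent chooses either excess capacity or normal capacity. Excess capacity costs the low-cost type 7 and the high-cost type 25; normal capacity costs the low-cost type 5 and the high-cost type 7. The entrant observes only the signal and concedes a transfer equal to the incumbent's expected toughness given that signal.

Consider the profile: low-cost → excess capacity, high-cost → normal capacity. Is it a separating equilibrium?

If types separate, excess capacity earns payment 91 and normal capacity earns 46.
Low-cost: excess capacity gives 91 − 7 = 84; normal capacity gives 46 − 5 = 41. No deviation. ✓
High-cost: normal capacity gives 46 − 7 = 39; excess capacity gives 91 − 25 = 66. Would deviate. ✗

No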